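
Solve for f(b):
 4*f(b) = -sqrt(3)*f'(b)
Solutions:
 f(b) = C1*exp(-4*sqrt(3)*b/3)


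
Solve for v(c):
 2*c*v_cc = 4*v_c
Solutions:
 v(c) = C1 + C2*c^3


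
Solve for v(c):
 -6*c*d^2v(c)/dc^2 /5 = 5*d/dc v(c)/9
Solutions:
 v(c) = C1 + C2*c^(29/54)


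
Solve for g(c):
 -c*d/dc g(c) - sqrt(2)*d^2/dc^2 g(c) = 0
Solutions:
 g(c) = C1 + C2*erf(2^(1/4)*c/2)


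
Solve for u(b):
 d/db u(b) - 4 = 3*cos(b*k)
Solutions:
 u(b) = C1 + 4*b + 3*sin(b*k)/k


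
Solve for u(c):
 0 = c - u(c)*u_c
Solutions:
 u(c) = -sqrt(C1 + c^2)
 u(c) = sqrt(C1 + c^2)


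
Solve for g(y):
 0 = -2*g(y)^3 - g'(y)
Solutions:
 g(y) = -sqrt(2)*sqrt(-1/(C1 - 2*y))/2
 g(y) = sqrt(2)*sqrt(-1/(C1 - 2*y))/2


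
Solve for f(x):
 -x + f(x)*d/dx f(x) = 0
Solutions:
 f(x) = -sqrt(C1 + x^2)
 f(x) = sqrt(C1 + x^2)


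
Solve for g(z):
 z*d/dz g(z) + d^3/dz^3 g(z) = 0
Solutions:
 g(z) = C1 + Integral(C2*airyai(-z) + C3*airybi(-z), z)


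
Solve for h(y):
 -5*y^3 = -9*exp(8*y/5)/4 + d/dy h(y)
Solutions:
 h(y) = C1 - 5*y^4/4 + 45*exp(8*y/5)/32


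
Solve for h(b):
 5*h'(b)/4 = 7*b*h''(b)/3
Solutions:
 h(b) = C1 + C2*b^(43/28)


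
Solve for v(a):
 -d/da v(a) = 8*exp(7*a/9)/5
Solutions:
 v(a) = C1 - 72*exp(7*a/9)/35


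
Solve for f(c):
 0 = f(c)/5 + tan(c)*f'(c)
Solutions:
 f(c) = C1/sin(c)^(1/5)


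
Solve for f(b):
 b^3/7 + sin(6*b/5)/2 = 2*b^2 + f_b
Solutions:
 f(b) = C1 + b^4/28 - 2*b^3/3 - 5*cos(6*b/5)/12


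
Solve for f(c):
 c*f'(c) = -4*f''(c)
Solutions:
 f(c) = C1 + C2*erf(sqrt(2)*c/4)


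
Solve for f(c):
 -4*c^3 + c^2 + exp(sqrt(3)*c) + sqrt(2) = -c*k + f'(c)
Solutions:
 f(c) = C1 - c^4 + c^3/3 + c^2*k/2 + sqrt(2)*c + sqrt(3)*exp(sqrt(3)*c)/3


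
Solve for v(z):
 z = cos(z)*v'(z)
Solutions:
 v(z) = C1 + Integral(z/cos(z), z)


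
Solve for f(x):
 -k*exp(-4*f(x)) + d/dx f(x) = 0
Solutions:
 f(x) = log(-I*(C1 + 4*k*x)^(1/4))
 f(x) = log(I*(C1 + 4*k*x)^(1/4))
 f(x) = log(-(C1 + 4*k*x)^(1/4))
 f(x) = log(C1 + 4*k*x)/4


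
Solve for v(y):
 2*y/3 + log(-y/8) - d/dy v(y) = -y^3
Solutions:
 v(y) = C1 + y^4/4 + y^2/3 + y*log(-y) + y*(-3*log(2) - 1)


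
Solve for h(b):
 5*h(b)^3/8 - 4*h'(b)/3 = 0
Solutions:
 h(b) = -4*sqrt(-1/(C1 + 15*b))
 h(b) = 4*sqrt(-1/(C1 + 15*b))


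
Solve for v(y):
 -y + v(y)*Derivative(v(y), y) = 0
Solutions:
 v(y) = -sqrt(C1 + y^2)
 v(y) = sqrt(C1 + y^2)


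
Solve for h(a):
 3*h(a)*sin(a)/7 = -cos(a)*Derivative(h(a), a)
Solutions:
 h(a) = C1*cos(a)^(3/7)


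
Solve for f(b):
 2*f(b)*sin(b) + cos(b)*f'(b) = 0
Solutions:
 f(b) = C1*cos(b)^2


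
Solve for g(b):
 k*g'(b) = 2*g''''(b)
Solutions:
 g(b) = C1 + C2*exp(2^(2/3)*b*k^(1/3)/2) + C3*exp(2^(2/3)*b*k^(1/3)*(-1 + sqrt(3)*I)/4) + C4*exp(-2^(2/3)*b*k^(1/3)*(1 + sqrt(3)*I)/4)


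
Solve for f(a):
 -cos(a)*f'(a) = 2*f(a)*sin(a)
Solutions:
 f(a) = C1*cos(a)^2


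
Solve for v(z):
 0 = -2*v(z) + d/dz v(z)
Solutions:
 v(z) = C1*exp(2*z)


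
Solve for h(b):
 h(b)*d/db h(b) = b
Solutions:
 h(b) = -sqrt(C1 + b^2)
 h(b) = sqrt(C1 + b^2)


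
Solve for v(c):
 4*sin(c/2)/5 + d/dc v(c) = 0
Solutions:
 v(c) = C1 + 8*cos(c/2)/5


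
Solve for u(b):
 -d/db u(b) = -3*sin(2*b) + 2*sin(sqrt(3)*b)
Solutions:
 u(b) = C1 - 3*cos(2*b)/2 + 2*sqrt(3)*cos(sqrt(3)*b)/3


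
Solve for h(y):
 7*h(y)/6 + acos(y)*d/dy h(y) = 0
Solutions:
 h(y) = C1*exp(-7*Integral(1/acos(y), y)/6)


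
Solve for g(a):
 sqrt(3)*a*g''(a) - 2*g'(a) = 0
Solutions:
 g(a) = C1 + C2*a^(1 + 2*sqrt(3)/3)


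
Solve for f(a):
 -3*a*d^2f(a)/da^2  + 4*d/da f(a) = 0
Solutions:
 f(a) = C1 + C2*a^(7/3)


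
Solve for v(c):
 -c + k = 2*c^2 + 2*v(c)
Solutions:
 v(c) = -c^2 - c/2 + k/2


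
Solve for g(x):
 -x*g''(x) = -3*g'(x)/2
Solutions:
 g(x) = C1 + C2*x^(5/2)


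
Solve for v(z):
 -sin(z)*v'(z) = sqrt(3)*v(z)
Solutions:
 v(z) = C1*(cos(z) + 1)^(sqrt(3)/2)/(cos(z) - 1)^(sqrt(3)/2)


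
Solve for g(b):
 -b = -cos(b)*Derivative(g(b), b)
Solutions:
 g(b) = C1 + Integral(b/cos(b), b)


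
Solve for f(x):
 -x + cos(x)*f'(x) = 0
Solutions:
 f(x) = C1 + Integral(x/cos(x), x)


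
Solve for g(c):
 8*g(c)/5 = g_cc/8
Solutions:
 g(c) = C1*exp(-8*sqrt(5)*c/5) + C2*exp(8*sqrt(5)*c/5)


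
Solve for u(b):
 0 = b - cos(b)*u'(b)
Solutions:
 u(b) = C1 + Integral(b/cos(b), b)


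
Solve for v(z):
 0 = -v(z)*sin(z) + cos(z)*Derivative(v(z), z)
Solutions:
 v(z) = C1/cos(z)


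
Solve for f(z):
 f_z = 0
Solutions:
 f(z) = C1


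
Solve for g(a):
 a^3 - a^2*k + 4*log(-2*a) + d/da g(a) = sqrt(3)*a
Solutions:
 g(a) = C1 - a^4/4 + a^3*k/3 + sqrt(3)*a^2/2 - 4*a*log(-a) + 4*a*(1 - log(2))


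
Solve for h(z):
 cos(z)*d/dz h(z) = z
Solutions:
 h(z) = C1 + Integral(z/cos(z), z)


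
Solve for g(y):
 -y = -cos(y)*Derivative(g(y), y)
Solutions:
 g(y) = C1 + Integral(y/cos(y), y)


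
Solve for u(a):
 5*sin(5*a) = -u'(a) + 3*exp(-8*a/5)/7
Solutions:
 u(a) = C1 + cos(5*a) - 15*exp(-8*a/5)/56


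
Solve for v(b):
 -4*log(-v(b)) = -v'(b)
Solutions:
 -li(-v(b)) = C1 + 4*b


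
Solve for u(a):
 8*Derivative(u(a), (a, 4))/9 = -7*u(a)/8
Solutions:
 u(a) = (C1*sin(sqrt(3)*7^(1/4)*a/4) + C2*cos(sqrt(3)*7^(1/4)*a/4))*exp(-sqrt(3)*7^(1/4)*a/4) + (C3*sin(sqrt(3)*7^(1/4)*a/4) + C4*cos(sqrt(3)*7^(1/4)*a/4))*exp(sqrt(3)*7^(1/4)*a/4)


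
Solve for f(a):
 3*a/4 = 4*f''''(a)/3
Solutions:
 f(a) = C1 + C2*a + C3*a^2 + C4*a^3 + 3*a^5/640


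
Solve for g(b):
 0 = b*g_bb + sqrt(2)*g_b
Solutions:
 g(b) = C1 + C2*b^(1 - sqrt(2))


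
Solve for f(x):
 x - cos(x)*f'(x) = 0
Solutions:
 f(x) = C1 + Integral(x/cos(x), x)


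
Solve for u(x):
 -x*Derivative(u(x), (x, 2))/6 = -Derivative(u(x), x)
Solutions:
 u(x) = C1 + C2*x^7


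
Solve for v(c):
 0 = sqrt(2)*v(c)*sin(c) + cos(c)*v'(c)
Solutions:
 v(c) = C1*cos(c)^(sqrt(2))


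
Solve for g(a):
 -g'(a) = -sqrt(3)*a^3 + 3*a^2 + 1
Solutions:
 g(a) = C1 + sqrt(3)*a^4/4 - a^3 - a


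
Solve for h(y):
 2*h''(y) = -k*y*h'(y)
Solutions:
 h(y) = Piecewise((-sqrt(pi)*C1*erf(sqrt(k)*y/2)/sqrt(k) - C2, (k > 0) | (k < 0)), (-C1*y - C2, True))


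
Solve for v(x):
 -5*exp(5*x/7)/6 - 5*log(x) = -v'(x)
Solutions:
 v(x) = C1 + 5*x*log(x) - 5*x + 7*exp(5*x/7)/6


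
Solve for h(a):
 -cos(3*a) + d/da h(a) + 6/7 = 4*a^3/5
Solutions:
 h(a) = C1 + a^4/5 - 6*a/7 + sin(3*a)/3


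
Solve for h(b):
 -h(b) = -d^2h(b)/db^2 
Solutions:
 h(b) = C1*exp(-b) + C2*exp(b)


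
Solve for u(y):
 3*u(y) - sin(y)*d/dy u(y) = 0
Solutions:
 u(y) = C1*(cos(y) - 1)^(3/2)/(cos(y) + 1)^(3/2)


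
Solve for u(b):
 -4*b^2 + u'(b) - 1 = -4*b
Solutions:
 u(b) = C1 + 4*b^3/3 - 2*b^2 + b


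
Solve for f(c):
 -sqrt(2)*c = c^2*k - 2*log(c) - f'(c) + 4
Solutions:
 f(c) = C1 + c^3*k/3 + sqrt(2)*c^2/2 - 2*c*log(c) + 6*c


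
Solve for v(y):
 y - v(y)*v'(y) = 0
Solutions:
 v(y) = -sqrt(C1 + y^2)
 v(y) = sqrt(C1 + y^2)


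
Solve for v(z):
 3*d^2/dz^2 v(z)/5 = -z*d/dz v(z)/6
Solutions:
 v(z) = C1 + C2*erf(sqrt(5)*z/6)


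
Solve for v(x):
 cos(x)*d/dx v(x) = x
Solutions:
 v(x) = C1 + Integral(x/cos(x), x)


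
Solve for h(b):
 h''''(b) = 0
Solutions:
 h(b) = C1 + C2*b + C3*b^2 + C4*b^3


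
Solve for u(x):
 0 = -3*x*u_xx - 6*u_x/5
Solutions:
 u(x) = C1 + C2*x^(3/5)


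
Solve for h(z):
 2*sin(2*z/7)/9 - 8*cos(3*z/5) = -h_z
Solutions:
 h(z) = C1 + 40*sin(3*z/5)/3 + 7*cos(2*z/7)/9


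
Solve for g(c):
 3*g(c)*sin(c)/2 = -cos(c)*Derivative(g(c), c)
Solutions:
 g(c) = C1*cos(c)^(3/2)


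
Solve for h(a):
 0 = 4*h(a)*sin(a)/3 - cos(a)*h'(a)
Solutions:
 h(a) = C1/cos(a)^(4/3)


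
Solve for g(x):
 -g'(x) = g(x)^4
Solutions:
 g(x) = (-3^(2/3) - 3*3^(1/6)*I)*(1/(C1 + x))^(1/3)/6
 g(x) = (-3^(2/3) + 3*3^(1/6)*I)*(1/(C1 + x))^(1/3)/6
 g(x) = (1/(C1 + 3*x))^(1/3)


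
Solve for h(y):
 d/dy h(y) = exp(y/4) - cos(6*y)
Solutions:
 h(y) = C1 + 4*exp(y/4) - sin(6*y)/6


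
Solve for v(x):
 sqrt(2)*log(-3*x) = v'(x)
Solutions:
 v(x) = C1 + sqrt(2)*x*log(-x) + sqrt(2)*x*(-1 + log(3))


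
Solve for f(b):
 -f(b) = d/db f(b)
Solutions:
 f(b) = C1*exp(-b)


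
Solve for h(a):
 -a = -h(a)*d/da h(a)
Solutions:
 h(a) = -sqrt(C1 + a^2)
 h(a) = sqrt(C1 + a^2)


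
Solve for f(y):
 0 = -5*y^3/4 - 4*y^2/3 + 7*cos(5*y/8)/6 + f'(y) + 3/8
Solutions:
 f(y) = C1 + 5*y^4/16 + 4*y^3/9 - 3*y/8 - 28*sin(5*y/8)/15


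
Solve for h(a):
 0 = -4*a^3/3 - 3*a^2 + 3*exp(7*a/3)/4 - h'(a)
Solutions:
 h(a) = C1 - a^4/3 - a^3 + 9*exp(7*a/3)/28


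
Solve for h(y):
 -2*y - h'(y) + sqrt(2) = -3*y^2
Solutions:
 h(y) = C1 + y^3 - y^2 + sqrt(2)*y


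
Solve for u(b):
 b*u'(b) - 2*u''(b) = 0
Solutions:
 u(b) = C1 + C2*erfi(b/2)


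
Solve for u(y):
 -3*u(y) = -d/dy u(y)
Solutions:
 u(y) = C1*exp(3*y)


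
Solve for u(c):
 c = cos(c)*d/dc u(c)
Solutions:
 u(c) = C1 + Integral(c/cos(c), c)


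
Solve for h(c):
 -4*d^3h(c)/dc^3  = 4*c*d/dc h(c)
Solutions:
 h(c) = C1 + Integral(C2*airyai(-c) + C3*airybi(-c), c)


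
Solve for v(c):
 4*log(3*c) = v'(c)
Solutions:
 v(c) = C1 + 4*c*log(c) - 4*c + c*log(81)


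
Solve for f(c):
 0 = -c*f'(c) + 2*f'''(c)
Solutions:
 f(c) = C1 + Integral(C2*airyai(2^(2/3)*c/2) + C3*airybi(2^(2/3)*c/2), c)


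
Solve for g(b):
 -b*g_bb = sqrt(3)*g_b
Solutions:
 g(b) = C1 + C2*b^(1 - sqrt(3))


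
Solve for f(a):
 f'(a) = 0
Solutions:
 f(a) = C1


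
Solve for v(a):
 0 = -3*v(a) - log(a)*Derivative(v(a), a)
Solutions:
 v(a) = C1*exp(-3*li(a))


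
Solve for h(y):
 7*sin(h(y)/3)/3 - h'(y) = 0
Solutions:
 -7*y/3 + 3*log(cos(h(y)/3) - 1)/2 - 3*log(cos(h(y)/3) + 1)/2 = C1


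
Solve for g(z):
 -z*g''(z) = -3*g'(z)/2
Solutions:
 g(z) = C1 + C2*z^(5/2)


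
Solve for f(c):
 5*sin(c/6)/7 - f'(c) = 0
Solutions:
 f(c) = C1 - 30*cos(c/6)/7


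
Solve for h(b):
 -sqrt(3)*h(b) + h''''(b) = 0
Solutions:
 h(b) = C1*exp(-3^(1/8)*b) + C2*exp(3^(1/8)*b) + C3*sin(3^(1/8)*b) + C4*cos(3^(1/8)*b)


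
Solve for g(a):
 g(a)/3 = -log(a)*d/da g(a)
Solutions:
 g(a) = C1*exp(-li(a)/3)


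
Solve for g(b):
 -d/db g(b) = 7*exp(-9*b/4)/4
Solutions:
 g(b) = C1 + 7*exp(-9*b/4)/9


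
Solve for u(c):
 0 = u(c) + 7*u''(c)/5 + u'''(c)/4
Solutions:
 u(c) = C1*exp(c*(-56 + 392*2^(2/3)/(15*sqrt(379905) + 14351)^(1/3) + 2^(1/3)*(15*sqrt(379905) + 14351)^(1/3))/30)*sin(2^(1/3)*sqrt(3)*c*(-(15*sqrt(379905) + 14351)^(1/3) + 392*2^(1/3)/(15*sqrt(379905) + 14351)^(1/3))/30) + C2*exp(c*(-56 + 392*2^(2/3)/(15*sqrt(379905) + 14351)^(1/3) + 2^(1/3)*(15*sqrt(379905) + 14351)^(1/3))/30)*cos(2^(1/3)*sqrt(3)*c*(-(15*sqrt(379905) + 14351)^(1/3) + 392*2^(1/3)/(15*sqrt(379905) + 14351)^(1/3))/30) + C3*exp(-c*(392*2^(2/3)/(15*sqrt(379905) + 14351)^(1/3) + 28 + 2^(1/3)*(15*sqrt(379905) + 14351)^(1/3))/15)


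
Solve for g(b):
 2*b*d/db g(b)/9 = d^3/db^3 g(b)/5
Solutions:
 g(b) = C1 + Integral(C2*airyai(30^(1/3)*b/3) + C3*airybi(30^(1/3)*b/3), b)


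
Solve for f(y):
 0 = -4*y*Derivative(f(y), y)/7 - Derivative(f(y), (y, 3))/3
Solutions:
 f(y) = C1 + Integral(C2*airyai(-12^(1/3)*7^(2/3)*y/7) + C3*airybi(-12^(1/3)*7^(2/3)*y/7), y)


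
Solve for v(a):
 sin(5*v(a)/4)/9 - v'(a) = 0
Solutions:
 -a/9 + 2*log(cos(5*v(a)/4) - 1)/5 - 2*log(cos(5*v(a)/4) + 1)/5 = C1


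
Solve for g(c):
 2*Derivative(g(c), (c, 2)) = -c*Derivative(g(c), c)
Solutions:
 g(c) = C1 + C2*erf(c/2)


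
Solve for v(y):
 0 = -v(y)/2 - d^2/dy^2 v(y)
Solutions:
 v(y) = C1*sin(sqrt(2)*y/2) + C2*cos(sqrt(2)*y/2)


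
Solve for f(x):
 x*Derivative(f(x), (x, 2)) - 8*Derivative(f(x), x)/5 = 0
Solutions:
 f(x) = C1 + C2*x^(13/5)


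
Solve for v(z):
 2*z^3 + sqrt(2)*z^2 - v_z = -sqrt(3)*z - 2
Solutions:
 v(z) = C1 + z^4/2 + sqrt(2)*z^3/3 + sqrt(3)*z^2/2 + 2*z


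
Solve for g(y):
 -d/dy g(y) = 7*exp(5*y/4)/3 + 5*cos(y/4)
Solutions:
 g(y) = C1 - 28*exp(5*y/4)/15 - 20*sin(y/4)


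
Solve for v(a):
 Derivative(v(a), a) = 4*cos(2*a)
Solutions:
 v(a) = C1 + 2*sin(2*a)


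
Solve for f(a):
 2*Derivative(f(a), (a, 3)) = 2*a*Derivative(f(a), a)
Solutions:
 f(a) = C1 + Integral(C2*airyai(a) + C3*airybi(a), a)


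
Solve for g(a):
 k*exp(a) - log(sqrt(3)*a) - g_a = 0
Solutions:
 g(a) = C1 - a*log(a) + a*(1 - log(3)/2) + k*exp(a)


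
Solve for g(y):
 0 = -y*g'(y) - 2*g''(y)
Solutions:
 g(y) = C1 + C2*erf(y/2)


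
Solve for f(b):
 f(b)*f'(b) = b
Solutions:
 f(b) = -sqrt(C1 + b^2)
 f(b) = sqrt(C1 + b^2)


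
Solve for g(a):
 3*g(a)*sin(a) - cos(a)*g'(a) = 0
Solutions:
 g(a) = C1/cos(a)^3


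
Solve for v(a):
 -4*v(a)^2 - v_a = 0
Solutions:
 v(a) = 1/(C1 + 4*a)


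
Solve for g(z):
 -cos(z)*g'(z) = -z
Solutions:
 g(z) = C1 + Integral(z/cos(z), z)


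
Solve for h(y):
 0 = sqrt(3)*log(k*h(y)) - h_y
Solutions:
 li(k*h(y))/k = C1 + sqrt(3)*y


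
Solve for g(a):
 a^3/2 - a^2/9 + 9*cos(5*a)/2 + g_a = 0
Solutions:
 g(a) = C1 - a^4/8 + a^3/27 - 9*sin(5*a)/10


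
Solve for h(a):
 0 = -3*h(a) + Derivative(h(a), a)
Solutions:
 h(a) = C1*exp(3*a)


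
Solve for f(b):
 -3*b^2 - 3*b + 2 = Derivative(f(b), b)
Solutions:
 f(b) = C1 - b^3 - 3*b^2/2 + 2*b


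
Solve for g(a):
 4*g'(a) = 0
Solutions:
 g(a) = C1


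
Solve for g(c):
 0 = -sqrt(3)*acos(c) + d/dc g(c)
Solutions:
 g(c) = C1 + sqrt(3)*(c*acos(c) - sqrt(1 - c^2))


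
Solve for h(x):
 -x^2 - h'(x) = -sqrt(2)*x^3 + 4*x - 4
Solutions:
 h(x) = C1 + sqrt(2)*x^4/4 - x^3/3 - 2*x^2 + 4*x


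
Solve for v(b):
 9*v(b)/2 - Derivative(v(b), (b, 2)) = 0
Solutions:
 v(b) = C1*exp(-3*sqrt(2)*b/2) + C2*exp(3*sqrt(2)*b/2)


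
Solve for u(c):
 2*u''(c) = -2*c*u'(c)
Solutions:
 u(c) = C1 + C2*erf(sqrt(2)*c/2)


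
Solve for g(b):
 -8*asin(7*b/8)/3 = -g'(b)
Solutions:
 g(b) = C1 + 8*b*asin(7*b/8)/3 + 8*sqrt(64 - 49*b^2)/21


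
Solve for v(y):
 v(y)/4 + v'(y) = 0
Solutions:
 v(y) = C1*exp(-y/4)


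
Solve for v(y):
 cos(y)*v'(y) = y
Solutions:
 v(y) = C1 + Integral(y/cos(y), y)


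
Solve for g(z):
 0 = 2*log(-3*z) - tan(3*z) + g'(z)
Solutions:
 g(z) = C1 - 2*z*log(-z) - 2*z*log(3) + 2*z - log(cos(3*z))/3


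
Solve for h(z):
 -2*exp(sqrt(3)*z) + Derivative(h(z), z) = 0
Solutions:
 h(z) = C1 + 2*sqrt(3)*exp(sqrt(3)*z)/3


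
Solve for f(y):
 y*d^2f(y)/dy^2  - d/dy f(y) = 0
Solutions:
 f(y) = C1 + C2*y^2


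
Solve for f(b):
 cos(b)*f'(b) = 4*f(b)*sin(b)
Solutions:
 f(b) = C1/cos(b)^4


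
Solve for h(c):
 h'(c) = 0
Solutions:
 h(c) = C1


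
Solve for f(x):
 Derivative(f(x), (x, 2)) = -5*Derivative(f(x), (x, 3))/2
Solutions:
 f(x) = C1 + C2*x + C3*exp(-2*x/5)


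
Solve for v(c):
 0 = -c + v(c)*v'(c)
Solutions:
 v(c) = -sqrt(C1 + c^2)
 v(c) = sqrt(C1 + c^2)


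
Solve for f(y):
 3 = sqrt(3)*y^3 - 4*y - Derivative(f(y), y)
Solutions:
 f(y) = C1 + sqrt(3)*y^4/4 - 2*y^2 - 3*y


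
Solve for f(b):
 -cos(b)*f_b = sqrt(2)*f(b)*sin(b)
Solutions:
 f(b) = C1*cos(b)^(sqrt(2))


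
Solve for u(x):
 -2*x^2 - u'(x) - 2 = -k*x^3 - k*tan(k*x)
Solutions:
 u(x) = C1 + k*x^4/4 + k*Piecewise((-log(cos(k*x))/k, Ne(k, 0)), (0, True)) - 2*x^3/3 - 2*x


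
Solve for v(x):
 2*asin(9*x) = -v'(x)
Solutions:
 v(x) = C1 - 2*x*asin(9*x) - 2*sqrt(1 - 81*x^2)/9


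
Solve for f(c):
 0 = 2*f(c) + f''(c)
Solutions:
 f(c) = C1*sin(sqrt(2)*c) + C2*cos(sqrt(2)*c)


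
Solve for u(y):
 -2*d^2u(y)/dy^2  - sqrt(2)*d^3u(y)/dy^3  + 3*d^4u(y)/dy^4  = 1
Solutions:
 u(y) = C1 + C2*y + C3*exp(y*(sqrt(2) + sqrt(26))/6) + C4*exp(y*(-sqrt(26) + sqrt(2))/6) - y^2/4


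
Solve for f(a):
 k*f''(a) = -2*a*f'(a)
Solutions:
 f(a) = C1 + C2*sqrt(k)*erf(a*sqrt(1/k))


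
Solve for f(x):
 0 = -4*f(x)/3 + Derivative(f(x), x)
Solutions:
 f(x) = C1*exp(4*x/3)


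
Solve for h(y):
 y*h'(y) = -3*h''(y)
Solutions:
 h(y) = C1 + C2*erf(sqrt(6)*y/6)


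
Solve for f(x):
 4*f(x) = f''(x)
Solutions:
 f(x) = C1*exp(-2*x) + C2*exp(2*x)


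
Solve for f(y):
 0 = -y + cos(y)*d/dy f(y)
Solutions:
 f(y) = C1 + Integral(y/cos(y), y)


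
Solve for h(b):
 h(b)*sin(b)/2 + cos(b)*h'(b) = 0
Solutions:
 h(b) = C1*sqrt(cos(b))


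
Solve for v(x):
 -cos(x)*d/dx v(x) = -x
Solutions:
 v(x) = C1 + Integral(x/cos(x), x)


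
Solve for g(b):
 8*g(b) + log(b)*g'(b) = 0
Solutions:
 g(b) = C1*exp(-8*li(b))


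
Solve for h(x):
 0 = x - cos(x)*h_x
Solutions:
 h(x) = C1 + Integral(x/cos(x), x)


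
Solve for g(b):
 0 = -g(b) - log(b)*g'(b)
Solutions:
 g(b) = C1*exp(-li(b))


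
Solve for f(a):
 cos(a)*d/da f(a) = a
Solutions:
 f(a) = C1 + Integral(a/cos(a), a)


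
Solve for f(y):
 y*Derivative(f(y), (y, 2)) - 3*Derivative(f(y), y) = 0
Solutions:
 f(y) = C1 + C2*y^4


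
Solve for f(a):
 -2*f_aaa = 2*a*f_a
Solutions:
 f(a) = C1 + Integral(C2*airyai(-a) + C3*airybi(-a), a)


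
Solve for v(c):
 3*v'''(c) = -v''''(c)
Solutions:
 v(c) = C1 + C2*c + C3*c^2 + C4*exp(-3*c)


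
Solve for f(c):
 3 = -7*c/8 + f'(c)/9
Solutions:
 f(c) = C1 + 63*c^2/16 + 27*c


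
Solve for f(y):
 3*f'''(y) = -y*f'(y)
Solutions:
 f(y) = C1 + Integral(C2*airyai(-3^(2/3)*y/3) + C3*airybi(-3^(2/3)*y/3), y)


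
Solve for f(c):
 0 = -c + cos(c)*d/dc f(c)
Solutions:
 f(c) = C1 + Integral(c/cos(c), c)


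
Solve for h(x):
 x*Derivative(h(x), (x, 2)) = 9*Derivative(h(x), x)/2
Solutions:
 h(x) = C1 + C2*x^(11/2)


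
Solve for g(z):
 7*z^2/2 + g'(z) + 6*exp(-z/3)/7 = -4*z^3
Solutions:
 g(z) = C1 - z^4 - 7*z^3/6 + 18*exp(-z/3)/7


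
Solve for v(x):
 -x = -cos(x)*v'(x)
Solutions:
 v(x) = C1 + Integral(x/cos(x), x)


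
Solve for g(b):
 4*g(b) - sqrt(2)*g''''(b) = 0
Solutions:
 g(b) = C1*exp(-2^(3/8)*b) + C2*exp(2^(3/8)*b) + C3*sin(2^(3/8)*b) + C4*cos(2^(3/8)*b)


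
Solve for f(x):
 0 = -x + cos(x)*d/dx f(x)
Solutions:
 f(x) = C1 + Integral(x/cos(x), x)


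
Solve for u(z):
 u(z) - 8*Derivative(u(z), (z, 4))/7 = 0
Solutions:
 u(z) = C1*exp(-14^(1/4)*z/2) + C2*exp(14^(1/4)*z/2) + C3*sin(14^(1/4)*z/2) + C4*cos(14^(1/4)*z/2)


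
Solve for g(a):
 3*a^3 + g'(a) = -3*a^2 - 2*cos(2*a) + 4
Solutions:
 g(a) = C1 - 3*a^4/4 - a^3 + 4*a - sin(2*a)


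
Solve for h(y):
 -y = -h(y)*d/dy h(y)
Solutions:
 h(y) = -sqrt(C1 + y^2)
 h(y) = sqrt(C1 + y^2)


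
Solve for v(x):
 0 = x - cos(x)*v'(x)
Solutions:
 v(x) = C1 + Integral(x/cos(x), x)


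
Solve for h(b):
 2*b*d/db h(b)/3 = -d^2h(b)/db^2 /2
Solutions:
 h(b) = C1 + C2*erf(sqrt(6)*b/3)


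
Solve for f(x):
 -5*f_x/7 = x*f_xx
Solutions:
 f(x) = C1 + C2*x^(2/7)


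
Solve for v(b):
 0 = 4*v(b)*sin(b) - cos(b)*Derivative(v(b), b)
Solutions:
 v(b) = C1/cos(b)^4


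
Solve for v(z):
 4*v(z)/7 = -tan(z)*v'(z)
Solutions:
 v(z) = C1/sin(z)^(4/7)


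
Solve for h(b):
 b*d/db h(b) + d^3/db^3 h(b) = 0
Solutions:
 h(b) = C1 + Integral(C2*airyai(-b) + C3*airybi(-b), b)


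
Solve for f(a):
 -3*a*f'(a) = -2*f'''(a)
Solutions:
 f(a) = C1 + Integral(C2*airyai(2^(2/3)*3^(1/3)*a/2) + C3*airybi(2^(2/3)*3^(1/3)*a/2), a)


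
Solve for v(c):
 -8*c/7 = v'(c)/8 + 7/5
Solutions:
 v(c) = C1 - 32*c^2/7 - 56*c/5


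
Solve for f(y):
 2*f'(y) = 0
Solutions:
 f(y) = C1


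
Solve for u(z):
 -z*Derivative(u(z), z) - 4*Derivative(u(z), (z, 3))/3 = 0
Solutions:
 u(z) = C1 + Integral(C2*airyai(-6^(1/3)*z/2) + C3*airybi(-6^(1/3)*z/2), z)


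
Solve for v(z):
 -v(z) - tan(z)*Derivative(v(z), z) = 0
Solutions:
 v(z) = C1/sin(z)


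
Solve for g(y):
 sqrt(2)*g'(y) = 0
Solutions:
 g(y) = C1


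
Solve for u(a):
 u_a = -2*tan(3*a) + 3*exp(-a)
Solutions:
 u(a) = C1 - log(tan(3*a)^2 + 1)/3 - 3*exp(-a)


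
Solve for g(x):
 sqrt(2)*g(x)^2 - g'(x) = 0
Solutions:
 g(x) = -1/(C1 + sqrt(2)*x)


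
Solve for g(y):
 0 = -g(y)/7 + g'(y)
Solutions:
 g(y) = C1*exp(y/7)


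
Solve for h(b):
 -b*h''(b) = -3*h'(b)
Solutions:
 h(b) = C1 + C2*b^4


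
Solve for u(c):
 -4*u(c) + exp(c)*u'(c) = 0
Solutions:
 u(c) = C1*exp(-4*exp(-c))


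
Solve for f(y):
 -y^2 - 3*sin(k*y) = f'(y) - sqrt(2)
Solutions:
 f(y) = C1 - y^3/3 + sqrt(2)*y + 3*cos(k*y)/k


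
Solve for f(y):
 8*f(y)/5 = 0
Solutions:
 f(y) = 0


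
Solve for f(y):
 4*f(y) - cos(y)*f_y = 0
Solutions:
 f(y) = C1*(sin(y)^2 + 2*sin(y) + 1)/(sin(y)^2 - 2*sin(y) + 1)


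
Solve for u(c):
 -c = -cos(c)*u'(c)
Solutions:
 u(c) = C1 + Integral(c/cos(c), c)


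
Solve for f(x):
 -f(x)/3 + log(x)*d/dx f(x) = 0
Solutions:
 f(x) = C1*exp(li(x)/3)


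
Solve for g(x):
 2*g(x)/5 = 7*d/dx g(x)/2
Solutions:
 g(x) = C1*exp(4*x/35)


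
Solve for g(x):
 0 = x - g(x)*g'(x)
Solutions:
 g(x) = -sqrt(C1 + x^2)
 g(x) = sqrt(C1 + x^2)


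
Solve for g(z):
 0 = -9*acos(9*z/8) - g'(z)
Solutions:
 g(z) = C1 - 9*z*acos(9*z/8) + sqrt(64 - 81*z^2)


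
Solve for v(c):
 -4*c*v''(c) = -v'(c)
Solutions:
 v(c) = C1 + C2*c^(5/4)


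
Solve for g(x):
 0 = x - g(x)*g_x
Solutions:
 g(x) = -sqrt(C1 + x^2)
 g(x) = sqrt(C1 + x^2)


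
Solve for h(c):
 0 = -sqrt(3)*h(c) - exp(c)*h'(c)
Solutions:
 h(c) = C1*exp(sqrt(3)*exp(-c))


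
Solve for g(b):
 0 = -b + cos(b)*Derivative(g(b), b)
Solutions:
 g(b) = C1 + Integral(b/cos(b), b)


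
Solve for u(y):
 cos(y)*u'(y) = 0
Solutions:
 u(y) = C1


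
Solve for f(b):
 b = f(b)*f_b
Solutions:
 f(b) = -sqrt(C1 + b^2)
 f(b) = sqrt(C1 + b^2)


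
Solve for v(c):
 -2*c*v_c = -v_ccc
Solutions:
 v(c) = C1 + Integral(C2*airyai(2^(1/3)*c) + C3*airybi(2^(1/3)*c), c)


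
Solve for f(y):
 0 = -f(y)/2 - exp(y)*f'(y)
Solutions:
 f(y) = C1*exp(exp(-y)/2)


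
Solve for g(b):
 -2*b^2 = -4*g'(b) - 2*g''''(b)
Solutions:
 g(b) = C1 + C4*exp(-2^(1/3)*b) + b^3/6 + (C2*sin(2^(1/3)*sqrt(3)*b/2) + C3*cos(2^(1/3)*sqrt(3)*b/2))*exp(2^(1/3)*b/2)


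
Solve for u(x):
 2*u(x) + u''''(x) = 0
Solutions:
 u(x) = (C1*sin(2^(3/4)*x/2) + C2*cos(2^(3/4)*x/2))*exp(-2^(3/4)*x/2) + (C3*sin(2^(3/4)*x/2) + C4*cos(2^(3/4)*x/2))*exp(2^(3/4)*x/2)


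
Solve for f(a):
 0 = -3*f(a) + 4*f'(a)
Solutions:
 f(a) = C1*exp(3*a/4)


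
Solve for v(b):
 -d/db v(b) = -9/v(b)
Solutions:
 v(b) = -sqrt(C1 + 18*b)
 v(b) = sqrt(C1 + 18*b)


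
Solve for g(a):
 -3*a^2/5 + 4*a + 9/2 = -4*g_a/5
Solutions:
 g(a) = C1 + a^3/4 - 5*a^2/2 - 45*a/8


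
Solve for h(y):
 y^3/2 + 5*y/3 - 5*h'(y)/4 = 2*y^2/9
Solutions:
 h(y) = C1 + y^4/10 - 8*y^3/135 + 2*y^2/3


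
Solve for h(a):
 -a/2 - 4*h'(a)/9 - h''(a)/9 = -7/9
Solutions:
 h(a) = C1 + C2*exp(-4*a) - 9*a^2/16 + 65*a/32


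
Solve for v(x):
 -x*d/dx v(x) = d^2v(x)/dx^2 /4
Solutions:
 v(x) = C1 + C2*erf(sqrt(2)*x)


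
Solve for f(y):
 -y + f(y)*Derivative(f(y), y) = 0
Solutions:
 f(y) = -sqrt(C1 + y^2)
 f(y) = sqrt(C1 + y^2)


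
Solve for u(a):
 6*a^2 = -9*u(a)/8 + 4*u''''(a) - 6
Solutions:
 u(a) = C1*exp(-2^(3/4)*sqrt(3)*a/4) + C2*exp(2^(3/4)*sqrt(3)*a/4) + C3*sin(2^(3/4)*sqrt(3)*a/4) + C4*cos(2^(3/4)*sqrt(3)*a/4) - 16*a^2/3 - 16/3


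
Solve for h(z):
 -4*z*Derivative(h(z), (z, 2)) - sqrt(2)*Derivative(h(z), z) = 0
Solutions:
 h(z) = C1 + C2*z^(1 - sqrt(2)/4)


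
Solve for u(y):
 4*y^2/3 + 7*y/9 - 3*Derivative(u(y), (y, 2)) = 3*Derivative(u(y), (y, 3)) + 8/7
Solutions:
 u(y) = C1 + C2*y + C3*exp(-y) + y^4/27 - 17*y^3/162 + 47*y^2/378


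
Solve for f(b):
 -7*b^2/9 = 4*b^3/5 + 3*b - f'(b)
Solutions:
 f(b) = C1 + b^4/5 + 7*b^3/27 + 3*b^2/2


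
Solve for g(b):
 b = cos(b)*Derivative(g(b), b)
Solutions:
 g(b) = C1 + Integral(b/cos(b), b)


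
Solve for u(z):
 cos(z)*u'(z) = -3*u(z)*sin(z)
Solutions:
 u(z) = C1*cos(z)^3


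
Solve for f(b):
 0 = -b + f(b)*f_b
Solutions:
 f(b) = -sqrt(C1 + b^2)
 f(b) = sqrt(C1 + b^2)


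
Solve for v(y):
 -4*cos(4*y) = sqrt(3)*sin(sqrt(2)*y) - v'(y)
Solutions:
 v(y) = C1 + sin(4*y) - sqrt(6)*cos(sqrt(2)*y)/2


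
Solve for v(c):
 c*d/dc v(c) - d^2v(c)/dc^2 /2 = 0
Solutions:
 v(c) = C1 + C2*erfi(c)


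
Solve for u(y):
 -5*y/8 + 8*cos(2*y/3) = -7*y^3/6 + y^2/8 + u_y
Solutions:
 u(y) = C1 + 7*y^4/24 - y^3/24 - 5*y^2/16 + 12*sin(2*y/3)


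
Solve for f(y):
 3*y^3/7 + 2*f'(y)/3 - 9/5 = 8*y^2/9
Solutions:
 f(y) = C1 - 9*y^4/56 + 4*y^3/9 + 27*y/10


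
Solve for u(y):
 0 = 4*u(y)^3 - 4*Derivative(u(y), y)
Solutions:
 u(y) = -sqrt(2)*sqrt(-1/(C1 + y))/2
 u(y) = sqrt(2)*sqrt(-1/(C1 + y))/2


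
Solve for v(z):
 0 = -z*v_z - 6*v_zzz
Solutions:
 v(z) = C1 + Integral(C2*airyai(-6^(2/3)*z/6) + C3*airybi(-6^(2/3)*z/6), z)


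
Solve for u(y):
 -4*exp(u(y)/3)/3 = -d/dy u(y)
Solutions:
 u(y) = 3*log(-1/(C1 + 4*y)) + 6*log(3)


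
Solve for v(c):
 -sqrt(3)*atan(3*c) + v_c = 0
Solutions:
 v(c) = C1 + sqrt(3)*(c*atan(3*c) - log(9*c^2 + 1)/6)


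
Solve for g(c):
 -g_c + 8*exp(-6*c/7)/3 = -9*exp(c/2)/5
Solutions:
 g(c) = C1 + 18*exp(c/2)/5 - 28*exp(-6*c/7)/9


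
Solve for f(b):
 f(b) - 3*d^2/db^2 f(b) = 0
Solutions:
 f(b) = C1*exp(-sqrt(3)*b/3) + C2*exp(sqrt(3)*b/3)


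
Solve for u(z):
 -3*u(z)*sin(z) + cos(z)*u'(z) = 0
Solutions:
 u(z) = C1/cos(z)^3


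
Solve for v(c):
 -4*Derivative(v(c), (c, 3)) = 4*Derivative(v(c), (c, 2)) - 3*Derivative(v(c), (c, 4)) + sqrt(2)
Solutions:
 v(c) = C1 + C2*c + C3*exp(-2*c/3) + C4*exp(2*c) - sqrt(2)*c^2/8


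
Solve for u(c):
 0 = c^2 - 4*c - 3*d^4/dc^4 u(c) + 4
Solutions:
 u(c) = C1 + C2*c + C3*c^2 + C4*c^3 + c^6/1080 - c^5/90 + c^4/18


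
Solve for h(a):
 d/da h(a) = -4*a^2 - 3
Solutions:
 h(a) = C1 - 4*a^3/3 - 3*a


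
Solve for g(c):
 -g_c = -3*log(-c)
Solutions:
 g(c) = C1 + 3*c*log(-c) - 3*c


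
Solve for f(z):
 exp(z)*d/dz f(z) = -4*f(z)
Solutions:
 f(z) = C1*exp(4*exp(-z))


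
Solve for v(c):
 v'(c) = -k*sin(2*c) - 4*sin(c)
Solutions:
 v(c) = C1 - k*sin(c)^2 + 4*cos(c)


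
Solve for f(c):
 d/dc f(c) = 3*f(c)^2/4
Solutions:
 f(c) = -4/(C1 + 3*c)


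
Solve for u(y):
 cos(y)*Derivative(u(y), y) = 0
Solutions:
 u(y) = C1


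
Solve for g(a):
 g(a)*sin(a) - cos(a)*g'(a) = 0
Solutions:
 g(a) = C1/cos(a)


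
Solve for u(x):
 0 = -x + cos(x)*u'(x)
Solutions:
 u(x) = C1 + Integral(x/cos(x), x)


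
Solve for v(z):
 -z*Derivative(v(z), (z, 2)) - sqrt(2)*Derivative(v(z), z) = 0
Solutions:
 v(z) = C1 + C2*z^(1 - sqrt(2))


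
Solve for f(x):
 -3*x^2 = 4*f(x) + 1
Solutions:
 f(x) = -3*x^2/4 - 1/4


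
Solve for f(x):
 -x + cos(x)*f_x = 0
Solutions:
 f(x) = C1 + Integral(x/cos(x), x)


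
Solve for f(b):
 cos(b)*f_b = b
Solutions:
 f(b) = C1 + Integral(b/cos(b), b)


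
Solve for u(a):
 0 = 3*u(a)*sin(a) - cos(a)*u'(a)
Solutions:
 u(a) = C1/cos(a)^3


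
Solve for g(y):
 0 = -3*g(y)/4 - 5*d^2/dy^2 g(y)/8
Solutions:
 g(y) = C1*sin(sqrt(30)*y/5) + C2*cos(sqrt(30)*y/5)


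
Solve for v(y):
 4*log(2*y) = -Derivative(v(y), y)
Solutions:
 v(y) = C1 - 4*y*log(y) - y*log(16) + 4*y


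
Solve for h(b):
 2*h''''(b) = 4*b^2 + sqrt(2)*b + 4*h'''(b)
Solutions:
 h(b) = C1 + C2*b + C3*b^2 + C4*exp(2*b) - b^5/60 + b^4*(-4 - sqrt(2))/96 + b^3*(-4 - sqrt(2))/48


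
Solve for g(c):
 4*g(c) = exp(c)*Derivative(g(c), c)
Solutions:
 g(c) = C1*exp(-4*exp(-c))


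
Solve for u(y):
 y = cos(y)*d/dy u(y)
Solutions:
 u(y) = C1 + Integral(y/cos(y), y)


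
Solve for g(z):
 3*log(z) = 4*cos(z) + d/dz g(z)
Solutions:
 g(z) = C1 + 3*z*log(z) - 3*z - 4*sin(z)


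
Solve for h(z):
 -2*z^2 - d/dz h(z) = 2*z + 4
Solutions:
 h(z) = C1 - 2*z^3/3 - z^2 - 4*z


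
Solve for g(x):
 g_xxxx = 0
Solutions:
 g(x) = C1 + C2*x + C3*x^2 + C4*x^3


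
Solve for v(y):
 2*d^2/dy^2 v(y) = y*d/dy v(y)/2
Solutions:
 v(y) = C1 + C2*erfi(sqrt(2)*y/4)


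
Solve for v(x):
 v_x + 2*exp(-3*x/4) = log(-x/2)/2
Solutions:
 v(x) = C1 + x*log(-x)/2 + x*(-1 - log(2))/2 + 8*exp(-3*x/4)/3


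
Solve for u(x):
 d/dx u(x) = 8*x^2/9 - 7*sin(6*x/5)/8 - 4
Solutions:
 u(x) = C1 + 8*x^3/27 - 4*x + 35*cos(6*x/5)/48


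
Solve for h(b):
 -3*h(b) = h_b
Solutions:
 h(b) = C1*exp(-3*b)


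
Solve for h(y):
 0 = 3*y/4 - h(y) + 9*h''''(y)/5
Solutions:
 h(y) = C1*exp(-sqrt(3)*5^(1/4)*y/3) + C2*exp(sqrt(3)*5^(1/4)*y/3) + C3*sin(sqrt(3)*5^(1/4)*y/3) + C4*cos(sqrt(3)*5^(1/4)*y/3) + 3*y/4


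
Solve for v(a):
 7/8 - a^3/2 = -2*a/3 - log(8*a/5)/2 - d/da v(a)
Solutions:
 v(a) = C1 + a^4/8 - a^2/3 - a*log(a)/2 - 3*a*log(2)/2 - 3*a/8 + a*log(5)/2


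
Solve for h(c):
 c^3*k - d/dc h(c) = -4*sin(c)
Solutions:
 h(c) = C1 + c^4*k/4 - 4*cos(c)


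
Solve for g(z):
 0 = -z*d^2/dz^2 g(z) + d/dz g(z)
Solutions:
 g(z) = C1 + C2*z^2


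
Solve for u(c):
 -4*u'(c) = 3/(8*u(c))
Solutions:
 u(c) = -sqrt(C1 - 3*c)/4
 u(c) = sqrt(C1 - 3*c)/4


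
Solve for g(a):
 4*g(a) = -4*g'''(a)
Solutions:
 g(a) = C3*exp(-a) + (C1*sin(sqrt(3)*a/2) + C2*cos(sqrt(3)*a/2))*exp(a/2)


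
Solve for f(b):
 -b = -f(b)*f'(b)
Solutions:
 f(b) = -sqrt(C1 + b^2)
 f(b) = sqrt(C1 + b^2)


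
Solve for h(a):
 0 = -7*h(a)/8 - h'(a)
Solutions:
 h(a) = C1*exp(-7*a/8)


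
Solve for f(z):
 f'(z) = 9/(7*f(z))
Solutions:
 f(z) = -sqrt(C1 + 126*z)/7
 f(z) = sqrt(C1 + 126*z)/7


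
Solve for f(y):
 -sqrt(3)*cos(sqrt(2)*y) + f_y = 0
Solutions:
 f(y) = C1 + sqrt(6)*sin(sqrt(2)*y)/2


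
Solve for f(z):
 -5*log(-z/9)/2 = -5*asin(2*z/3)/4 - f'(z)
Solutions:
 f(z) = C1 + 5*z*log(-z)/2 - 5*z*asin(2*z/3)/4 - 5*z*log(3) - 5*z/2 - 5*sqrt(9 - 4*z^2)/8


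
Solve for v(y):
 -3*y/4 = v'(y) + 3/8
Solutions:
 v(y) = C1 - 3*y^2/8 - 3*y/8


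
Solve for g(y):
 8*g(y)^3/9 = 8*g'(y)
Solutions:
 g(y) = -3*sqrt(2)*sqrt(-1/(C1 + y))/2
 g(y) = 3*sqrt(2)*sqrt(-1/(C1 + y))/2


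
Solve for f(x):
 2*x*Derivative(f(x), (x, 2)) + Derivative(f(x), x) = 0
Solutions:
 f(x) = C1 + C2*sqrt(x)


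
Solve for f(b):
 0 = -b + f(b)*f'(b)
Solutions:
 f(b) = -sqrt(C1 + b^2)
 f(b) = sqrt(C1 + b^2)


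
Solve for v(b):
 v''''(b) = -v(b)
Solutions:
 v(b) = (C1*sin(sqrt(2)*b/2) + C2*cos(sqrt(2)*b/2))*exp(-sqrt(2)*b/2) + (C3*sin(sqrt(2)*b/2) + C4*cos(sqrt(2)*b/2))*exp(sqrt(2)*b/2)


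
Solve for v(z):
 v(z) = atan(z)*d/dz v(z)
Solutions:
 v(z) = C1*exp(Integral(1/atan(z), z))


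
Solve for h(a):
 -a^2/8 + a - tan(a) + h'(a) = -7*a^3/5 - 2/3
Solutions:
 h(a) = C1 - 7*a^4/20 + a^3/24 - a^2/2 - 2*a/3 - log(cos(a))


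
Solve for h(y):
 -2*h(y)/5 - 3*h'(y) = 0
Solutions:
 h(y) = C1*exp(-2*y/15)


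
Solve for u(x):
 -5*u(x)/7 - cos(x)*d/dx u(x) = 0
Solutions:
 u(x) = C1*(sin(x) - 1)^(5/14)/(sin(x) + 1)^(5/14)


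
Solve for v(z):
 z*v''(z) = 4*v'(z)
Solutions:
 v(z) = C1 + C2*z^5


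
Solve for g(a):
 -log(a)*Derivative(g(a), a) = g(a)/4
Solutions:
 g(a) = C1*exp(-li(a)/4)


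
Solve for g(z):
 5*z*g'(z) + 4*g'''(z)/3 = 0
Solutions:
 g(z) = C1 + Integral(C2*airyai(-30^(1/3)*z/2) + C3*airybi(-30^(1/3)*z/2), z)


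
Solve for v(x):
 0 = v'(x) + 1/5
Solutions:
 v(x) = C1 - x/5


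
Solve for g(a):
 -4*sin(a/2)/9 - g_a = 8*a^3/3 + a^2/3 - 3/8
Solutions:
 g(a) = C1 - 2*a^4/3 - a^3/9 + 3*a/8 + 8*cos(a/2)/9


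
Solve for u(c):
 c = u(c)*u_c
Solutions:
 u(c) = -sqrt(C1 + c^2)
 u(c) = sqrt(C1 + c^2)


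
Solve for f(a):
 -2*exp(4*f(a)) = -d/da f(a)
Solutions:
 f(a) = log(-(-1/(C1 + 8*a))^(1/4))
 f(a) = log(-1/(C1 + 8*a))/4
 f(a) = log(-I*(-1/(C1 + 8*a))^(1/4))
 f(a) = log(I*(-1/(C1 + 8*a))^(1/4))


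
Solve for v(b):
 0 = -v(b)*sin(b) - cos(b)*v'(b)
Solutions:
 v(b) = C1*cos(b)


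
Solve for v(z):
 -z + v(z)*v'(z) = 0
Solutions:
 v(z) = -sqrt(C1 + z^2)
 v(z) = sqrt(C1 + z^2)


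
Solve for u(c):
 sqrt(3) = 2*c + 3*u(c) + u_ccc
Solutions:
 u(c) = C3*exp(-3^(1/3)*c) - 2*c/3 + (C1*sin(3^(5/6)*c/2) + C2*cos(3^(5/6)*c/2))*exp(3^(1/3)*c/2) + sqrt(3)/3


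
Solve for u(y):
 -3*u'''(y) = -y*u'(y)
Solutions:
 u(y) = C1 + Integral(C2*airyai(3^(2/3)*y/3) + C3*airybi(3^(2/3)*y/3), y)


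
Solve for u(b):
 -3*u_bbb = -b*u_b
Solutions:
 u(b) = C1 + Integral(C2*airyai(3^(2/3)*b/3) + C3*airybi(3^(2/3)*b/3), b)


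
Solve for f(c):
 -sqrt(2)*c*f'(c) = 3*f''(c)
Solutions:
 f(c) = C1 + C2*erf(2^(3/4)*sqrt(3)*c/6)


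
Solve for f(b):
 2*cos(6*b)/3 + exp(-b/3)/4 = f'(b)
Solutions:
 f(b) = C1 + sin(6*b)/9 - 3*exp(-b/3)/4


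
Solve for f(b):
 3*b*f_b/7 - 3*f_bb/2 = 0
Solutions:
 f(b) = C1 + C2*erfi(sqrt(7)*b/7)


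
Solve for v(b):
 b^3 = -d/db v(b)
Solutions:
 v(b) = C1 - b^4/4


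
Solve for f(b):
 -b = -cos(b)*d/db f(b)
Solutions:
 f(b) = C1 + Integral(b/cos(b), b)


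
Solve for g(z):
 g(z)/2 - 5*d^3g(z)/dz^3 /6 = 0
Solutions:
 g(z) = C3*exp(3^(1/3)*5^(2/3)*z/5) + (C1*sin(3^(5/6)*5^(2/3)*z/10) + C2*cos(3^(5/6)*5^(2/3)*z/10))*exp(-3^(1/3)*5^(2/3)*z/10)


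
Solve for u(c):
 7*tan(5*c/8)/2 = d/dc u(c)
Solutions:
 u(c) = C1 - 28*log(cos(5*c/8))/5


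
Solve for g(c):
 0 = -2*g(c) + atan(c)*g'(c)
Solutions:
 g(c) = C1*exp(2*Integral(1/atan(c), c))


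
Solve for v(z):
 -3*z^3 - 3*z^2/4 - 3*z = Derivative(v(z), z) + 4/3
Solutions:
 v(z) = C1 - 3*z^4/4 - z^3/4 - 3*z^2/2 - 4*z/3


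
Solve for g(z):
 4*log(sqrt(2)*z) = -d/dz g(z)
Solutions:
 g(z) = C1 - 4*z*log(z) - z*log(4) + 4*z


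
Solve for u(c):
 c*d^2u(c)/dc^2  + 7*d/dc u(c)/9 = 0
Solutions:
 u(c) = C1 + C2*c^(2/9)


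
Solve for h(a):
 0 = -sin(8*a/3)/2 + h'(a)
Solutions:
 h(a) = C1 - 3*cos(8*a/3)/16


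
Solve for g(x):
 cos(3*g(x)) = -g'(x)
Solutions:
 g(x) = -asin((C1 + exp(6*x))/(C1 - exp(6*x)))/3 + pi/3
 g(x) = asin((C1 + exp(6*x))/(C1 - exp(6*x)))/3


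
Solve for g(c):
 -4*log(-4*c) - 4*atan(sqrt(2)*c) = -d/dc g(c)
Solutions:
 g(c) = C1 + 4*c*log(-c) + 4*c*atan(sqrt(2)*c) - 4*c + 8*c*log(2) - sqrt(2)*log(2*c^2 + 1)


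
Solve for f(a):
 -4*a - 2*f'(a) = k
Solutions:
 f(a) = C1 - a^2 - a*k/2


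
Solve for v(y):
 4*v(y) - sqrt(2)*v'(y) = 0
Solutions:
 v(y) = C1*exp(2*sqrt(2)*y)


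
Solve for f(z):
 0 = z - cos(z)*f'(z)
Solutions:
 f(z) = C1 + Integral(z/cos(z), z)


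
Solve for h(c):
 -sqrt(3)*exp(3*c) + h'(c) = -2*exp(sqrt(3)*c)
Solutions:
 h(c) = C1 + sqrt(3)*exp(3*c)/3 - 2*sqrt(3)*exp(sqrt(3)*c)/3


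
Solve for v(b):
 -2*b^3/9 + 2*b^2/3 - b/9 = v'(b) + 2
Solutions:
 v(b) = C1 - b^4/18 + 2*b^3/9 - b^2/18 - 2*b


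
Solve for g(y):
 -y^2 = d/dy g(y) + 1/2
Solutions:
 g(y) = C1 - y^3/3 - y/2


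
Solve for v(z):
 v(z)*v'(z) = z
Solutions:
 v(z) = -sqrt(C1 + z^2)
 v(z) = sqrt(C1 + z^2)


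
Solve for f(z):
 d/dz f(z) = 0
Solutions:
 f(z) = C1


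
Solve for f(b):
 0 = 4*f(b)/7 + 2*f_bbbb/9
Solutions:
 f(b) = (C1*sin(14^(3/4)*sqrt(3)*b/14) + C2*cos(14^(3/4)*sqrt(3)*b/14))*exp(-14^(3/4)*sqrt(3)*b/14) + (C3*sin(14^(3/4)*sqrt(3)*b/14) + C4*cos(14^(3/4)*sqrt(3)*b/14))*exp(14^(3/4)*sqrt(3)*b/14)


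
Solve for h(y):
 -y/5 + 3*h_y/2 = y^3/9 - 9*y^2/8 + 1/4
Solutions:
 h(y) = C1 + y^4/54 - y^3/4 + y^2/15 + y/6


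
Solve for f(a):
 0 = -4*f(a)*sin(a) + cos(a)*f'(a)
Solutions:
 f(a) = C1/cos(a)^4


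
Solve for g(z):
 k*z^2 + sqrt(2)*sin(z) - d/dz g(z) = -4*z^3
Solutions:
 g(z) = C1 + k*z^3/3 + z^4 - sqrt(2)*cos(z)


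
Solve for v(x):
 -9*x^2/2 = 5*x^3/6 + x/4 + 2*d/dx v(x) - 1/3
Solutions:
 v(x) = C1 - 5*x^4/48 - 3*x^3/4 - x^2/16 + x/6


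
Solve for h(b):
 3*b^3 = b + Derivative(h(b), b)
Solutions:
 h(b) = C1 + 3*b^4/4 - b^2/2


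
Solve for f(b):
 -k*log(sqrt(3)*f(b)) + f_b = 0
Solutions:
 Integral(1/(2*log(_y) + log(3)), (_y, f(b))) = C1 + b*k/2


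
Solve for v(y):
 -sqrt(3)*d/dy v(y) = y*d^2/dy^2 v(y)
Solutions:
 v(y) = C1 + C2*y^(1 - sqrt(3))


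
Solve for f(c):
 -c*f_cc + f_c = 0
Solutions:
 f(c) = C1 + C2*c^2


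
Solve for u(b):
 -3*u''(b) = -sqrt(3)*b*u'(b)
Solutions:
 u(b) = C1 + C2*erfi(sqrt(2)*3^(3/4)*b/6)


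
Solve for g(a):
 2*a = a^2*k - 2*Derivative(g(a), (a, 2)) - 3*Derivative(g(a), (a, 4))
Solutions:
 g(a) = C1 + C2*a + C3*sin(sqrt(6)*a/3) + C4*cos(sqrt(6)*a/3) + a^4*k/24 - a^3/6 - 3*a^2*k/4


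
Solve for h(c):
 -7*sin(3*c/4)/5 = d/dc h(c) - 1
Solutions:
 h(c) = C1 + c + 28*cos(3*c/4)/15


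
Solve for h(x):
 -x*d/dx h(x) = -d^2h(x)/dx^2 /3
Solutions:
 h(x) = C1 + C2*erfi(sqrt(6)*x/2)


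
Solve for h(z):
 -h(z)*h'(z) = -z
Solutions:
 h(z) = -sqrt(C1 + z^2)
 h(z) = sqrt(C1 + z^2)


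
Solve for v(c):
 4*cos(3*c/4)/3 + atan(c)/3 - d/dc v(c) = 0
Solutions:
 v(c) = C1 + c*atan(c)/3 - log(c^2 + 1)/6 + 16*sin(3*c/4)/9


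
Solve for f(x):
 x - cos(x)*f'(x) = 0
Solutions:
 f(x) = C1 + Integral(x/cos(x), x)


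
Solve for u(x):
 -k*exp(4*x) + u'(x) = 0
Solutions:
 u(x) = C1 + k*exp(4*x)/4


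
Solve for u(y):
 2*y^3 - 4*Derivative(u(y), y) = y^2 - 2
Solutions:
 u(y) = C1 + y^4/8 - y^3/12 + y/2


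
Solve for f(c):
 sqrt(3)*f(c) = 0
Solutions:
 f(c) = 0


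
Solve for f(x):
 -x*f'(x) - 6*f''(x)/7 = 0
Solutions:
 f(x) = C1 + C2*erf(sqrt(21)*x/6)


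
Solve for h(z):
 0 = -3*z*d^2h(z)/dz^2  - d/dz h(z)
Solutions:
 h(z) = C1 + C2*z^(2/3)


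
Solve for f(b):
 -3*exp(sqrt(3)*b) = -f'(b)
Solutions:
 f(b) = C1 + sqrt(3)*exp(sqrt(3)*b)


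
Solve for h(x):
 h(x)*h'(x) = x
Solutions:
 h(x) = -sqrt(C1 + x^2)
 h(x) = sqrt(C1 + x^2)


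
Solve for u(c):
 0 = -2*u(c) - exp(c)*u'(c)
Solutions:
 u(c) = C1*exp(2*exp(-c))


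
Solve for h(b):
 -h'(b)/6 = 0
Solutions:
 h(b) = C1


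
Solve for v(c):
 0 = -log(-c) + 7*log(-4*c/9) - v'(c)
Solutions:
 v(c) = C1 + 6*c*log(-c) + 2*c*(-7*log(3) - 3 + 7*log(2))


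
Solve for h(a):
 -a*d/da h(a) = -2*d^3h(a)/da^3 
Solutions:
 h(a) = C1 + Integral(C2*airyai(2^(2/3)*a/2) + C3*airybi(2^(2/3)*a/2), a)


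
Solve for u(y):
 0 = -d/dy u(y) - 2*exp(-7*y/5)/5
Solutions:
 u(y) = C1 + 2*exp(-7*y/5)/7


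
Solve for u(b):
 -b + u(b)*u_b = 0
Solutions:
 u(b) = -sqrt(C1 + b^2)
 u(b) = sqrt(C1 + b^2)


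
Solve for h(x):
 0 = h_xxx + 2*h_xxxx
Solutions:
 h(x) = C1 + C2*x + C3*x^2 + C4*exp(-x/2)


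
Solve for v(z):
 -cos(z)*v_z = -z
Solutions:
 v(z) = C1 + Integral(z/cos(z), z)


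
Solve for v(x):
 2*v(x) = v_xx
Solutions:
 v(x) = C1*exp(-sqrt(2)*x) + C2*exp(sqrt(2)*x)


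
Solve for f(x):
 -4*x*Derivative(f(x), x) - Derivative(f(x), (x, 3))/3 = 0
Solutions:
 f(x) = C1 + Integral(C2*airyai(-12^(1/3)*x) + C3*airybi(-12^(1/3)*x), x)


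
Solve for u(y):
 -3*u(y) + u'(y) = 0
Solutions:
 u(y) = C1*exp(3*y)


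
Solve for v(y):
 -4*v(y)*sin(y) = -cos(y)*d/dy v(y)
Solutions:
 v(y) = C1/cos(y)^4


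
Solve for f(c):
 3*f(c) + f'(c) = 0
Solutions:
 f(c) = C1*exp(-3*c)


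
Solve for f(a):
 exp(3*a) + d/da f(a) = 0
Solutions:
 f(a) = C1 - exp(3*a)/3


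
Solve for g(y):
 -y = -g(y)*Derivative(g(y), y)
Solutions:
 g(y) = -sqrt(C1 + y^2)
 g(y) = sqrt(C1 + y^2)


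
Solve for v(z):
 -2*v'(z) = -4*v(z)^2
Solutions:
 v(z) = -1/(C1 + 2*z)


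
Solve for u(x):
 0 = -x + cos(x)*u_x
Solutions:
 u(x) = C1 + Integral(x/cos(x), x)
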